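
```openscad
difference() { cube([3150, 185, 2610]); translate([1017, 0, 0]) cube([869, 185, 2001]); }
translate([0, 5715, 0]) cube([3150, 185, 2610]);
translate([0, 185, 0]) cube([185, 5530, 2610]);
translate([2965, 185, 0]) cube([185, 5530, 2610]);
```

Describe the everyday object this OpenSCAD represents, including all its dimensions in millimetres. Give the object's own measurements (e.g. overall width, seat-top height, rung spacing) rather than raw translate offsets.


A single room: four walls, each 2610 mm tall and 185 mm thick, enclosing an outside footprint 3150×5900 mm (x × y), no floor or roof. The front and back walls (−y and +y sides) run the full x-width; the side walls fit between their inner faces. A door opening 869 mm wide and 2001 mm tall is cut through the front wall from the floor up, its −x edge 1017 mm from the wall's −x end.


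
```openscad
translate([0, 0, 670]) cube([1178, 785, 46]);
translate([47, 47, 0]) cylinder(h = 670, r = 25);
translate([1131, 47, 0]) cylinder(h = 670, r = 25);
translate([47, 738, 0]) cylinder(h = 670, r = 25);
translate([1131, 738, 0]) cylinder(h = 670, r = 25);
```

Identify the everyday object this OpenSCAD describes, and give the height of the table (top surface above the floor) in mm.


A table. The table height is 716 mm.

A 1178×785×46 slab sits at z = 670 on four Ø50 mm round legs — a table. The top surface is at 670 + 46 = 716 mm.


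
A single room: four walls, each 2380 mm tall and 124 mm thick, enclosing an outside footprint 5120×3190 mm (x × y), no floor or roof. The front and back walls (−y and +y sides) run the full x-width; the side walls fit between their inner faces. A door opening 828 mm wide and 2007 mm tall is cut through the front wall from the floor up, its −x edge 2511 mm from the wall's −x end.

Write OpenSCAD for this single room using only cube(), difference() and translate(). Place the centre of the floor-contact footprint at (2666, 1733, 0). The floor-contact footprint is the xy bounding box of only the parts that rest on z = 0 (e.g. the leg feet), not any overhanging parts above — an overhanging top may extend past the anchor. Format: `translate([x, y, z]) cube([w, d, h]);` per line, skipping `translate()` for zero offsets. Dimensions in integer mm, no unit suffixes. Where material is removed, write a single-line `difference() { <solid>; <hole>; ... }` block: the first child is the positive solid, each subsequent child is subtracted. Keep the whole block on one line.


difference() { translate([106, 138, 0]) cube([5120, 124, 2380]); translate([2617, 138, 0]) cube([828, 124, 2007]); }
translate([106, 3204, 0]) cube([5120, 124, 2380]);
translate([106, 262, 0]) cube([124, 2942, 2380]);
translate([5102, 262, 0]) cube([124, 2942, 2380]);


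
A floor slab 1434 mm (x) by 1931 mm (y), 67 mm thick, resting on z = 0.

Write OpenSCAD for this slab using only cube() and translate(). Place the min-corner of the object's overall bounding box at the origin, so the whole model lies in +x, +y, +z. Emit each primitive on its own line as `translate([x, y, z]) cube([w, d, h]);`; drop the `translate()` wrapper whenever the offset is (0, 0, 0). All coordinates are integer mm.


cube([1434, 1931, 67]);


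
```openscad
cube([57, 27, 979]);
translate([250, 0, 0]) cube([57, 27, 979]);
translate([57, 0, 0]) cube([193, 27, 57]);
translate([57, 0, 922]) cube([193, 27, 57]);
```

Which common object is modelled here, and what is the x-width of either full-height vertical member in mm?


A picture frame. The border width is 57 mm.

Four thin pieces enclosing a rectangular opening — a picture frame. The two full-height stiles are 979 mm tall; the top rail sits at z = 922 and is 57 mm tall, so the border above the opening is 979 − 922 = 57 mm, matching the stile x-width.


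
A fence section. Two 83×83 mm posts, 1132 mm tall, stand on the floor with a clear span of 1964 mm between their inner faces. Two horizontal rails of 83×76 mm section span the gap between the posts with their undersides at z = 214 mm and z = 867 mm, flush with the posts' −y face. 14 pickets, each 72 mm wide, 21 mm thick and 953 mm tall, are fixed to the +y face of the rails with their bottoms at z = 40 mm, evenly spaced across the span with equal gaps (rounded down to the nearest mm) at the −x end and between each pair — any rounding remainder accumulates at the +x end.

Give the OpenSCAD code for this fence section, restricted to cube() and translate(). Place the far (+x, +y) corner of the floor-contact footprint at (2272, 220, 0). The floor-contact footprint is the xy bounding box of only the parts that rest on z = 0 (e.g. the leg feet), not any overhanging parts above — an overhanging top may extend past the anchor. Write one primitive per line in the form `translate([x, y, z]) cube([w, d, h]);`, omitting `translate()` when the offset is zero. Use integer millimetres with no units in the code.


translate([142, 137, 0]) cube([83, 83, 1132]);
translate([2189, 137, 0]) cube([83, 83, 1132]);
translate([225, 137, 214]) cube([1964, 83, 76]);
translate([225, 137, 867]) cube([1964, 83, 76]);
translate([288, 220, 40]) cube([72, 21, 953]);
translate([423, 220, 40]) cube([72, 21, 953]);
translate([558, 220, 40]) cube([72, 21, 953]);
translate([693, 220, 40]) cube([72, 21, 953]);
translate([828, 220, 40]) cube([72, 21, 953]);
translate([963, 220, 40]) cube([72, 21, 953]);
translate([1098, 220, 40]) cube([72, 21, 953]);
translate([1233, 220, 40]) cube([72, 21, 953]);
translate([1368, 220, 40]) cube([72, 21, 953]);
translate([1503, 220, 40]) cube([72, 21, 953]);
translate([1638, 220, 40]) cube([72, 21, 953]);
translate([1773, 220, 40]) cube([72, 21, 953]);
translate([1908, 220, 40]) cube([72, 21, 953]);
translate([2043, 220, 40]) cube([72, 21, 953]);


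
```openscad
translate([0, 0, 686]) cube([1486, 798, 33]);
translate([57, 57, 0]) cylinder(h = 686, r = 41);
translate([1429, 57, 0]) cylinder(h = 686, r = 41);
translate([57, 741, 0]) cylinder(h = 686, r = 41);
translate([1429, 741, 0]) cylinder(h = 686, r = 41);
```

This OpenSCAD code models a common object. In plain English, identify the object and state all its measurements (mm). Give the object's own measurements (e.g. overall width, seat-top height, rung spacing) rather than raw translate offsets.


A rectangular dining table. The top is 1486×798×33 mm with its upper surface at z = 719 mm. It stands on four round legs of 82 mm diameter, each leg's bounding box inset 16 mm from the nearest pair of top edges, running from the floor to the underside of the top.


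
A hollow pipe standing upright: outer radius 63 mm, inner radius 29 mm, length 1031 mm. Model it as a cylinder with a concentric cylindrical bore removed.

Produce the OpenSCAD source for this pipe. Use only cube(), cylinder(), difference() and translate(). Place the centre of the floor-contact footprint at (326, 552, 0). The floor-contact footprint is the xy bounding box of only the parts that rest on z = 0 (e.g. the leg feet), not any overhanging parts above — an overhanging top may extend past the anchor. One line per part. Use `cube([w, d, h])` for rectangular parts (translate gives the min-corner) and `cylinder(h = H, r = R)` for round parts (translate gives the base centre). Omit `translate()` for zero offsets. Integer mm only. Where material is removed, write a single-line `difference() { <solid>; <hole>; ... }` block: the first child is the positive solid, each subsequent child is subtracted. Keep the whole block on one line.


difference() { translate([326, 552, 0]) cylinder(h = 1031, r = 63); translate([326, 552, 0]) cylinder(h = 1031, r = 29); }


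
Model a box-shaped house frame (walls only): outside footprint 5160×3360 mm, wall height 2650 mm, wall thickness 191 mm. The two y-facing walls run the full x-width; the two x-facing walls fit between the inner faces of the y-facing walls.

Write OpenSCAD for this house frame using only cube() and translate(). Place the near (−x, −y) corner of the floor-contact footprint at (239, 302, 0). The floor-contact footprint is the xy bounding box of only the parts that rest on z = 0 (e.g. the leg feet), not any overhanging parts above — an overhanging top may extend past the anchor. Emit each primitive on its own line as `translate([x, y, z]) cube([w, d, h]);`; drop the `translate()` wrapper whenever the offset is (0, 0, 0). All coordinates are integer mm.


translate([239, 302, 0]) cube([5160, 191, 2650]);
translate([239, 3471, 0]) cube([5160, 191, 2650]);
translate([239, 493, 0]) cube([191, 2978, 2650]);
translate([5208, 493, 0]) cube([191, 2978, 2650]);


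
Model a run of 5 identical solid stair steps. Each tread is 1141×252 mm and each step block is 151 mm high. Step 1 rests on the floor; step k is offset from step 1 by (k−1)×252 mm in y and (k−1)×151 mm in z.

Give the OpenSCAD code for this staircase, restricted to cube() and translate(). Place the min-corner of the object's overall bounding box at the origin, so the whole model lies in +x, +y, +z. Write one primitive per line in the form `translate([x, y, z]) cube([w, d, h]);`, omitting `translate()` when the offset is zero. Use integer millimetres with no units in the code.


cube([1141, 252, 151]);
translate([0, 252, 151]) cube([1141, 252, 151]);
translate([0, 504, 302]) cube([1141, 252, 151]);
translate([0, 756, 453]) cube([1141, 252, 151]);
translate([0, 1008, 604]) cube([1141, 252, 151]);


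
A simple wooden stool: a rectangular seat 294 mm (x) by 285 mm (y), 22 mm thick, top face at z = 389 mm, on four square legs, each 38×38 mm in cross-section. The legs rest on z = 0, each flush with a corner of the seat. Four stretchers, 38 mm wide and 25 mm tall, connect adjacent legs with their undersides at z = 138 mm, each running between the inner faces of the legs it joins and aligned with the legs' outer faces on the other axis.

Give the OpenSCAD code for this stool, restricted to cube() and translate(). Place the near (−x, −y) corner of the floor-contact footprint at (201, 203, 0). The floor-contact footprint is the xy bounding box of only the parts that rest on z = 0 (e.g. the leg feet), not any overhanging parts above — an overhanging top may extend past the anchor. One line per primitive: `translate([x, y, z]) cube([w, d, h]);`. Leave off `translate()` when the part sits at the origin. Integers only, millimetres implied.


translate([201, 203, 367]) cube([294, 285, 22]);
translate([201, 203, 0]) cube([38, 38, 367]);
translate([457, 203, 0]) cube([38, 38, 367]);
translate([201, 450, 0]) cube([38, 38, 367]);
translate([457, 450, 0]) cube([38, 38, 367]);
translate([239, 203, 138]) cube([218, 38, 25]);
translate([239, 450, 138]) cube([218, 38, 25]);
translate([201, 241, 138]) cube([38, 209, 25]);
translate([457, 241, 138]) cube([38, 209, 25]);


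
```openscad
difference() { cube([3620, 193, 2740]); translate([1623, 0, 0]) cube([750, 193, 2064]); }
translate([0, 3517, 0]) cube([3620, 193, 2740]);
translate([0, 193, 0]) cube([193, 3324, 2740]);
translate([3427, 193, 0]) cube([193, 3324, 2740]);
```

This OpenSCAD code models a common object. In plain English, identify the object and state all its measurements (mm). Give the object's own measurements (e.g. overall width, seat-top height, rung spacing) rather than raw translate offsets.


A single room: four walls, each 2740 mm tall and 193 mm thick, enclosing an outside footprint 3620×3710 mm (x × y), no floor or roof. The front and back walls (−y and +y sides) run the full x-width; the side walls fit between their inner faces. A door opening 750 mm wide and 2064 mm tall is cut through the front wall from the floor up, its −x edge 1623 mm from the wall's −x end.


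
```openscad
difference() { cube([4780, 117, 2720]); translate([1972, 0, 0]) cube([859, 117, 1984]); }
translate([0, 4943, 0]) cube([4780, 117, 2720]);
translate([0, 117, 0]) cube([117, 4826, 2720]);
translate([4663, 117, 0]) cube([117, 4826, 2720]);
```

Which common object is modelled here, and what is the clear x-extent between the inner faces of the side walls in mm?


A single room. The interior width is 4546 mm.

Four walls enclosing a rectangle with a door in the front wall — a room. Outside width 4780 minus two 117 mm walls gives 4546 mm.


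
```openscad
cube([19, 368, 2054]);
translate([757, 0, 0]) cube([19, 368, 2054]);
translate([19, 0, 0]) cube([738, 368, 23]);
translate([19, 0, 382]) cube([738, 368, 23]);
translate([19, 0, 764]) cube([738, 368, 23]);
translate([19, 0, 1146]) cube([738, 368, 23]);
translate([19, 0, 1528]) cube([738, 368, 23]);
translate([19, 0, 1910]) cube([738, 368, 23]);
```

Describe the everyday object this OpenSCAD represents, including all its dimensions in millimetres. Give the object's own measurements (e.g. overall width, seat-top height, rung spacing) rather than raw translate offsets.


An open bookshelf. Two side panels, each 19 mm thick, 368 mm deep and 2054 mm tall, stand 776 mm apart (outside-to-outside). Between them sit 6 shelves, each 23 mm thick and 368 mm deep, spanning the full gap between the sides. The bottom shelf rests on the floor (its underside at z = 0) and the clear gap between one shelf's top and the next shelf's underside is 359 mm.


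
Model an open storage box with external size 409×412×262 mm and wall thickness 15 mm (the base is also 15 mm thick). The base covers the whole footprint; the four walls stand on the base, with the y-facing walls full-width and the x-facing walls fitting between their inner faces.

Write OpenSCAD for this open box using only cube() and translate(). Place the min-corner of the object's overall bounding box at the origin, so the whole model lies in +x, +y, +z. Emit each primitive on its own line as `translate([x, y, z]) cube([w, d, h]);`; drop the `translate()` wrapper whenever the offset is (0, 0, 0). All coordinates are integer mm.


cube([409, 412, 15]);
translate([0, 0, 15]) cube([409, 15, 247]);
translate([0, 397, 15]) cube([409, 15, 247]);
translate([0, 15, 15]) cube([15, 382, 247]);
translate([394, 15, 15]) cube([15, 382, 247]);


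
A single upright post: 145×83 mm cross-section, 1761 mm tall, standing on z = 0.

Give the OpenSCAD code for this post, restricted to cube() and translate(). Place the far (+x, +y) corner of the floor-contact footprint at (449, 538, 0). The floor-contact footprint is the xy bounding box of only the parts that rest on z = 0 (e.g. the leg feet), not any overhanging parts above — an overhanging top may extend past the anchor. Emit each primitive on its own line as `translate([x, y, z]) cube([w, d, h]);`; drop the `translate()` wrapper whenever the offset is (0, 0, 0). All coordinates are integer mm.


translate([304, 455, 0]) cube([145, 83, 1761]);


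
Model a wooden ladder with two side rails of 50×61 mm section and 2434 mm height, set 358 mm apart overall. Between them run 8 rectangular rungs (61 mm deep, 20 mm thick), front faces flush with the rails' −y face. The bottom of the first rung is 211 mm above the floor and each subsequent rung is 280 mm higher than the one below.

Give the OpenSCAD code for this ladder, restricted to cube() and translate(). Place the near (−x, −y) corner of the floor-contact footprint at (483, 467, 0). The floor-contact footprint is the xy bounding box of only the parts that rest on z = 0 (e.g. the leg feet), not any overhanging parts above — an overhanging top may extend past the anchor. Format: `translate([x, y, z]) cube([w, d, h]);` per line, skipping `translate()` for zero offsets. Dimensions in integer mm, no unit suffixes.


translate([483, 467, 0]) cube([50, 61, 2434]);
translate([791, 467, 0]) cube([50, 61, 2434]);
translate([533, 467, 211]) cube([258, 61, 20]);
translate([533, 467, 491]) cube([258, 61, 20]);
translate([533, 467, 771]) cube([258, 61, 20]);
translate([533, 467, 1051]) cube([258, 61, 20]);
translate([533, 467, 1331]) cube([258, 61, 20]);
translate([533, 467, 1611]) cube([258, 61, 20]);
translate([533, 467, 1891]) cube([258, 61, 20]);
translate([533, 467, 2171]) cube([258, 61, 20]);


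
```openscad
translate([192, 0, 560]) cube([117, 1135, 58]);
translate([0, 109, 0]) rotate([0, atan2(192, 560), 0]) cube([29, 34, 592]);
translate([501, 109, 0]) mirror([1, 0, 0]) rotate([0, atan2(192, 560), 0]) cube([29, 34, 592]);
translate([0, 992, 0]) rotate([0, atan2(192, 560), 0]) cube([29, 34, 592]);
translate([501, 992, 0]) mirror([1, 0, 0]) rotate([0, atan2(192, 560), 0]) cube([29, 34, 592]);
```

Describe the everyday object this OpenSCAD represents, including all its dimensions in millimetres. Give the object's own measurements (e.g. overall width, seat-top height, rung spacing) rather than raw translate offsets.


A sawhorse. A 117×1135×58 mm beam (x, y, z) sits on two A-frame leg pairs. Each pair is two raked legs of 29×34 mm section (34 mm along y) splaying symmetrically in x. Each leg rises 560 mm vertically over 192 mm of horizontal reach and is 592 mm long along its own axis. Every leg's outer bottom edge rests on the floor and its outer top edge meets a bottom edge of the beam — the left legs (tilting toward +x) meet the beam's −x bottom edge, the right legs (their mirror images, tilting toward −x) meet its +x bottom edge — so the leg tops tuck under the beam, the beam's underside is 560 mm above the floor, and the feet are 501 mm apart outside-to-outside with the beam centred between them. The two leg pairs are set in 109 mm from either end of the beam.


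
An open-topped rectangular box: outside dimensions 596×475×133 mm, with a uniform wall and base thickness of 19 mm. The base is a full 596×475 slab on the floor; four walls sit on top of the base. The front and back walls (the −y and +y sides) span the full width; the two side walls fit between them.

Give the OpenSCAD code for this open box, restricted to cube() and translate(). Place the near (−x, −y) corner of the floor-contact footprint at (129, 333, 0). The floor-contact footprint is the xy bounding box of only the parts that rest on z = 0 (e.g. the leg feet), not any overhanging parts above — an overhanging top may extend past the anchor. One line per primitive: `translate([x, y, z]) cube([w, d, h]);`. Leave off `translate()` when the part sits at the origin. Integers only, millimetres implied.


translate([129, 333, 0]) cube([596, 475, 19]);
translate([129, 333, 19]) cube([596, 19, 114]);
translate([129, 789, 19]) cube([596, 19, 114]);
translate([129, 352, 19]) cube([19, 437, 114]);
translate([706, 352, 19]) cube([19, 437, 114]);


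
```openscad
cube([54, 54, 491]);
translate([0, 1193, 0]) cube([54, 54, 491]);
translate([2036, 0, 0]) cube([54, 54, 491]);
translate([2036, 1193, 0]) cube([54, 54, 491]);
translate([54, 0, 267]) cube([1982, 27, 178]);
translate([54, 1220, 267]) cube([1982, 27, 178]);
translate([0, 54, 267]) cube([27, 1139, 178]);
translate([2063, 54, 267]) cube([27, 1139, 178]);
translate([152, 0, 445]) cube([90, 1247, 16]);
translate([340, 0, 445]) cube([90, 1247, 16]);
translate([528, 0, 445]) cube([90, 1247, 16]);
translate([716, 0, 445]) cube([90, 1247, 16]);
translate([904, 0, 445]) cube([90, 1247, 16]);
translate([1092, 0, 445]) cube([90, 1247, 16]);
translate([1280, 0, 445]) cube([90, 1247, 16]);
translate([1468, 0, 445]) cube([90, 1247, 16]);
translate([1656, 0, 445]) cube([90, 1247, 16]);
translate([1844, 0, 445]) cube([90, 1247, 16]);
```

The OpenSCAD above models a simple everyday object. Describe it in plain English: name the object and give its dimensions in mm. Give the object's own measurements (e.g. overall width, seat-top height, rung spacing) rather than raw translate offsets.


A bed frame 2090 mm long (x) by 1247 mm wide (y). Four 54×54 mm corner posts, 491 mm tall, at the corners of the footprint. Four rails of 27 mm thickness and 178 mm height run between adjacent posts with their undersides at z = 267 mm, their outer faces flush with the outside of the frame (the two x-running rails run between the posts' inner faces; the two y-running rails run between the posts' inner faces). 10 slats, each 90 mm wide (x) and 16 mm thick, lie across the top of the two x-running rails, running the full 1247 mm width of the frame in y; along x they sit between the end posts with a 98 mm gap after the −x posts and between neighbouring slats, leaving 102 mm before the +x posts.


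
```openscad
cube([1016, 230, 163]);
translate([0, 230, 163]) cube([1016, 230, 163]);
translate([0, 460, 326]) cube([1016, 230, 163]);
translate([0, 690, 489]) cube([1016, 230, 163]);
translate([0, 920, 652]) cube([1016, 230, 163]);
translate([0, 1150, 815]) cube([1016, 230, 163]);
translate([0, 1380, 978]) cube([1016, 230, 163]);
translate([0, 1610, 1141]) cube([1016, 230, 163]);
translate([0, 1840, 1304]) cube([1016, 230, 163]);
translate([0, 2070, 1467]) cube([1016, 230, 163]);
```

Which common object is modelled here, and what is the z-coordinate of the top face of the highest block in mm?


A staircase. The total rise is 1630 mm.

10 identical blocks, each offset up and back from the previous — a staircase. Each step is 163 mm tall and there are 10 of them, so the total rise is 10 × 163 = 1630 mm.


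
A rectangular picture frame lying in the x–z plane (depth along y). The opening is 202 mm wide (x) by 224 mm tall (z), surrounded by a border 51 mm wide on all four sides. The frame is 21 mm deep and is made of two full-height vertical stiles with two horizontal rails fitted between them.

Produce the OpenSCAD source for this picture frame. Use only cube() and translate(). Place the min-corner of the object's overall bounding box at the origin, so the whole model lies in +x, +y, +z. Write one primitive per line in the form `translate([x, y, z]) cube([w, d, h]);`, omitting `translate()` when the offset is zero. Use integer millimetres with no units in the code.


cube([51, 21, 326]);
translate([253, 0, 0]) cube([51, 21, 326]);
translate([51, 0, 0]) cube([202, 21, 51]);
translate([51, 0, 275]) cube([202, 21, 51]);


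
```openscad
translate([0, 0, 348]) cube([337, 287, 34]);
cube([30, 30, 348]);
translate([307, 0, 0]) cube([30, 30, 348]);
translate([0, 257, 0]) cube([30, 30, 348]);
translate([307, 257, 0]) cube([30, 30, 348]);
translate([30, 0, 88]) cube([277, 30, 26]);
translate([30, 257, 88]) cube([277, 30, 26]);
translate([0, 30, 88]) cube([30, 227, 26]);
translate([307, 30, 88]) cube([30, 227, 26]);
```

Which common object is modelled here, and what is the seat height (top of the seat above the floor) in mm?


A stool. The seat height is 382 mm.

A 337×287×34 slab at z = 348 on four corner posts — a stool. The seat top is 348 + 34 = 382 mm.


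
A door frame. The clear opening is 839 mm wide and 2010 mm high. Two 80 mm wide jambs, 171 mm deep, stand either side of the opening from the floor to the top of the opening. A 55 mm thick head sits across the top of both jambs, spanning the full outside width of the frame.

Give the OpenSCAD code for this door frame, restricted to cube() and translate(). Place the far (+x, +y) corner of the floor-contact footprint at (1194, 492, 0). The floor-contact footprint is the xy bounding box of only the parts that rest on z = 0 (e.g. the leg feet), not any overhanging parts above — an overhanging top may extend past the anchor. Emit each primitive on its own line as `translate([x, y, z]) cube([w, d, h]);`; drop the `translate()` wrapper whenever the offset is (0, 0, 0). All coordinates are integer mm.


translate([195, 321, 0]) cube([80, 171, 2010]);
translate([1114, 321, 0]) cube([80, 171, 2010]);
translate([195, 321, 2010]) cube([999, 171, 55]);


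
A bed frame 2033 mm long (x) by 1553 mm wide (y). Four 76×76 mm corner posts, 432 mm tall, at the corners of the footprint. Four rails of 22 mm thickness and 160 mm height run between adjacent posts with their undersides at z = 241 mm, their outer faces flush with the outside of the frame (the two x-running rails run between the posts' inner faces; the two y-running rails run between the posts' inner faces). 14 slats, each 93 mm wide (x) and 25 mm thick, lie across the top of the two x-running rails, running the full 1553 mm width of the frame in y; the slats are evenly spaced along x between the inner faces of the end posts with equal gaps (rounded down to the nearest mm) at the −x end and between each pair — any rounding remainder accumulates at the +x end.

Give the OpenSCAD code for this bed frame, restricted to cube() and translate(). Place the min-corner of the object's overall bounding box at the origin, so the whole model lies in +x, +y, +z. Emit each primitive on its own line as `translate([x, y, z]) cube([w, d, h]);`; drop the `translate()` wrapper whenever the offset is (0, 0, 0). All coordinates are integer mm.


cube([76, 76, 432]);
translate([0, 1477, 0]) cube([76, 76, 432]);
translate([1957, 0, 0]) cube([76, 76, 432]);
translate([1957, 1477, 0]) cube([76, 76, 432]);
translate([76, 0, 241]) cube([1881, 22, 160]);
translate([76, 1531, 241]) cube([1881, 22, 160]);
translate([0, 76, 241]) cube([22, 1401, 160]);
translate([2011, 76, 241]) cube([22, 1401, 160]);
translate([114, 0, 401]) cube([93, 1553, 25]);
translate([245, 0, 401]) cube([93, 1553, 25]);
translate([376, 0, 401]) cube([93, 1553, 25]);
translate([507, 0, 401]) cube([93, 1553, 25]);
translate([638, 0, 401]) cube([93, 1553, 25]);
translate([769, 0, 401]) cube([93, 1553, 25]);
translate([900, 0, 401]) cube([93, 1553, 25]);
translate([1031, 0, 401]) cube([93, 1553, 25]);
translate([1162, 0, 401]) cube([93, 1553, 25]);
translate([1293, 0, 401]) cube([93, 1553, 25]);
translate([1424, 0, 401]) cube([93, 1553, 25]);
translate([1555, 0, 401]) cube([93, 1553, 25]);
translate([1686, 0, 401]) cube([93, 1553, 25]);
translate([1817, 0, 401]) cube([93, 1553, 25]);


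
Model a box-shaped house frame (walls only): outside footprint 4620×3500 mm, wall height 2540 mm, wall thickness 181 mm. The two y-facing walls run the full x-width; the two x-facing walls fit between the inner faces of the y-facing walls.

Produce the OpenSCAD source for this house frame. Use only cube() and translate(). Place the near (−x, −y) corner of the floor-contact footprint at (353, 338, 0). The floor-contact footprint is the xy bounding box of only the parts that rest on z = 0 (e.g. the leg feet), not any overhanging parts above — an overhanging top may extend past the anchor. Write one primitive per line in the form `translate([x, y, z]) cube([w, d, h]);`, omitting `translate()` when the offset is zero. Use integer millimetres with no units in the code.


translate([353, 338, 0]) cube([4620, 181, 2540]);
translate([353, 3657, 0]) cube([4620, 181, 2540]);
translate([353, 519, 0]) cube([181, 3138, 2540]);
translate([4792, 519, 0]) cube([181, 3138, 2540]);


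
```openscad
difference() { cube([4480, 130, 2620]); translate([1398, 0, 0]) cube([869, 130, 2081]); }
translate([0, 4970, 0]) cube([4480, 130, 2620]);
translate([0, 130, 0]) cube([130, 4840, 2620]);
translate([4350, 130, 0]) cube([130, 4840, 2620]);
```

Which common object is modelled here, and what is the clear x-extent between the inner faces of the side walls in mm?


A single room. The interior width is 4220 mm.

Four walls enclosing a rectangle with a door in the front wall — a room. Outside width 4480 minus two 130 mm walls gives 4220 mm.


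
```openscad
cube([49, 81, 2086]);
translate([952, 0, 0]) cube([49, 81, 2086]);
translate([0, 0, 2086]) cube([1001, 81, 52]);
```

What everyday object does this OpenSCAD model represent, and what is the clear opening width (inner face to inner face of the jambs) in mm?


A door frame. The clear opening width is 903 mm.

Two 2086 mm tall posts with a header on top — a door frame. The left jamb is 49 mm wide at x = 0; the right jamb starts at x = 952. The clear opening is 952 − 49 = 903 mm.


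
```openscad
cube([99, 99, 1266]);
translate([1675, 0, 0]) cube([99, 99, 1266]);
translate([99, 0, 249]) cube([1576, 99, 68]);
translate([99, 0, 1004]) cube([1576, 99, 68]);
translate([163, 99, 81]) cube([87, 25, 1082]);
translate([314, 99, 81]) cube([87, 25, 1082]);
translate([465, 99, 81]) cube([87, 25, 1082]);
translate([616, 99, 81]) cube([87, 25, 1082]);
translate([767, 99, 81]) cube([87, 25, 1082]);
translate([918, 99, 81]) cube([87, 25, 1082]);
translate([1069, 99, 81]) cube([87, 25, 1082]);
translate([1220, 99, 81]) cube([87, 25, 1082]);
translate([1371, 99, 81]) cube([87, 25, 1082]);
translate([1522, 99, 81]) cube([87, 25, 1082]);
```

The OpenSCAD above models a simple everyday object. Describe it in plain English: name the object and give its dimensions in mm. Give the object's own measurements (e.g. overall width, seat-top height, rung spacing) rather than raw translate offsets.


A fence section. Two 99×99 mm posts, 1266 mm tall, stand on the floor with a clear span of 1576 mm between their inner faces. Two horizontal rails of 99×68 mm section span the gap between the posts with their undersides at z = 249 mm and z = 1004 mm, flush with the posts' −y face. 10 pickets, each 87 mm wide, 25 mm thick and 1082 mm tall, are fixed to the +y face of the rails with their bottoms at z = 81 mm, spaced across the span with a 64 mm gap after the −x post and between neighbouring pickets, with 66 mm left before the +x post.


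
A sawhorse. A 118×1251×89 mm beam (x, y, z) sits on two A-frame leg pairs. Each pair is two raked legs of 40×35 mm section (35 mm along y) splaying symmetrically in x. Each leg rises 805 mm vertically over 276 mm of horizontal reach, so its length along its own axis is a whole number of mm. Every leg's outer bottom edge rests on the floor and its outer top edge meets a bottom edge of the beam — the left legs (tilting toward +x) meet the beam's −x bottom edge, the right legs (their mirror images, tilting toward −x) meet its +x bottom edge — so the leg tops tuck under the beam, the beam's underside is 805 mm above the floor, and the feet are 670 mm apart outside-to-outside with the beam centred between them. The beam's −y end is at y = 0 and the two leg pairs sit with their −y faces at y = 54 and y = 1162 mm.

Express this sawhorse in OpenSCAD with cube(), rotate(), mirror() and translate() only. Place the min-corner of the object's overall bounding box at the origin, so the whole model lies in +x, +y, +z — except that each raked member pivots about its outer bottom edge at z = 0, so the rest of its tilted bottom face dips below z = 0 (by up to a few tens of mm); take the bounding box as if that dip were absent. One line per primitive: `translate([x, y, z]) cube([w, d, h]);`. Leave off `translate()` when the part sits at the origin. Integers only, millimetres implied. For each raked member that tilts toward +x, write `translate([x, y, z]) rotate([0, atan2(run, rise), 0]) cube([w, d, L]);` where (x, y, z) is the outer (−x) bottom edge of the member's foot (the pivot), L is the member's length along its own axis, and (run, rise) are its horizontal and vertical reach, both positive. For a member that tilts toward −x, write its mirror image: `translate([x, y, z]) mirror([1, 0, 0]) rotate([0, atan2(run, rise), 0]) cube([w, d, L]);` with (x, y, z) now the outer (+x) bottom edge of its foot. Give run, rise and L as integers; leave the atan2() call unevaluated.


translate([276, 0, 805]) cube([118, 1251, 89]);
translate([0, 54, 0]) rotate([0, atan2(276, 805), 0]) cube([40, 35, 851]);
translate([670, 54, 0]) mirror([1, 0, 0]) rotate([0, atan2(276, 805), 0]) cube([40, 35, 851]);
translate([0, 1162, 0]) rotate([0, atan2(276, 805), 0]) cube([40, 35, 851]);
translate([670, 1162, 0]) mirror([1, 0, 0]) rotate([0, atan2(276, 805), 0]) cube([40, 35, 851]);


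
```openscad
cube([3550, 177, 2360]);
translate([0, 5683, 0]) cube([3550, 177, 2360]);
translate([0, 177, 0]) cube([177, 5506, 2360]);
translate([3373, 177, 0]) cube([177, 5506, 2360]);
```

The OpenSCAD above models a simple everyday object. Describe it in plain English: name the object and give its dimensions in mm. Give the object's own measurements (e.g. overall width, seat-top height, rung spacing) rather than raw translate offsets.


The wall frame of a small rectangular building: four walls, each 2360 mm tall and 177 mm thick, enclosing a footprint 3550 mm (x) by 5860 mm (y) outside-to-outside, with no floor or roof. The front and back walls (the −y and +y sides) span the full width; the two side walls fit between them.


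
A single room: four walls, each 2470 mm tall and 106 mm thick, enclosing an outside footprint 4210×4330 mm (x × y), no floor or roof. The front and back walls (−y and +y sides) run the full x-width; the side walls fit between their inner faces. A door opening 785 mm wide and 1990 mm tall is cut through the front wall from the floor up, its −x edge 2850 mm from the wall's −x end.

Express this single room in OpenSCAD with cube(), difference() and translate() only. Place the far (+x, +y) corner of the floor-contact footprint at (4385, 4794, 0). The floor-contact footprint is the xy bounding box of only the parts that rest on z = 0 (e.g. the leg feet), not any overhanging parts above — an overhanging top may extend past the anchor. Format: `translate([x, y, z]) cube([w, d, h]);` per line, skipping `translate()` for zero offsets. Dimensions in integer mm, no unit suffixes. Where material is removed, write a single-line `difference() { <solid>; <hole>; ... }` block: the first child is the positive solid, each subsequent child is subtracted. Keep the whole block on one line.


difference() { translate([175, 464, 0]) cube([4210, 106, 2470]); translate([3025, 464, 0]) cube([785, 106, 1990]); }
translate([175, 4688, 0]) cube([4210, 106, 2470]);
translate([175, 570, 0]) cube([106, 4118, 2470]);
translate([4279, 570, 0]) cube([106, 4118, 2470]);


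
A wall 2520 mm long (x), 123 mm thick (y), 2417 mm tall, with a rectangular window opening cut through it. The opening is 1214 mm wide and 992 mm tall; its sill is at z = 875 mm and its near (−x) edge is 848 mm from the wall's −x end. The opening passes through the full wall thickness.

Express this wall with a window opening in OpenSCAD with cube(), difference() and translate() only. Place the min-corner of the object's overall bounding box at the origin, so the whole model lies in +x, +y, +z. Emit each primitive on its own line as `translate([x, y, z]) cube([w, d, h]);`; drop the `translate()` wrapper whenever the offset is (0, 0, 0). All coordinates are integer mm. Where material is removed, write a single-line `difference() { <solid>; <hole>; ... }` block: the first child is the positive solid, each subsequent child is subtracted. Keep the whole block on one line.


difference() { cube([2520, 123, 2417]); translate([848, 0, 875]) cube([1214, 123, 992]); }


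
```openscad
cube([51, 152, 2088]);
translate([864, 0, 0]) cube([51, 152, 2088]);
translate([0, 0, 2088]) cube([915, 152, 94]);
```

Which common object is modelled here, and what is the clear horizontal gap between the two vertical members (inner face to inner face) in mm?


A door frame. The clear opening width is 813 mm.

Two 2088 mm tall posts with a header on top — a door frame. The left jamb is 51 mm wide at x = 0; the right jamb starts at x = 864. The clear opening is 864 − 51 = 813 mm.


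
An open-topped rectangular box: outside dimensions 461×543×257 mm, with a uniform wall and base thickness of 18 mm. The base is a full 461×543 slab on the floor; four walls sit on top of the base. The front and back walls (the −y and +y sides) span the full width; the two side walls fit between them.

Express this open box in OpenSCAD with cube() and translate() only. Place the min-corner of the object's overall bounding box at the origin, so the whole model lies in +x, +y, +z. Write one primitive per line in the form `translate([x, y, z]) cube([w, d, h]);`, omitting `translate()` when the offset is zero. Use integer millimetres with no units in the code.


cube([461, 543, 18]);
translate([0, 0, 18]) cube([461, 18, 239]);
translate([0, 525, 18]) cube([461, 18, 239]);
translate([0, 18, 18]) cube([18, 507, 239]);
translate([443, 18, 18]) cube([18, 507, 239]);


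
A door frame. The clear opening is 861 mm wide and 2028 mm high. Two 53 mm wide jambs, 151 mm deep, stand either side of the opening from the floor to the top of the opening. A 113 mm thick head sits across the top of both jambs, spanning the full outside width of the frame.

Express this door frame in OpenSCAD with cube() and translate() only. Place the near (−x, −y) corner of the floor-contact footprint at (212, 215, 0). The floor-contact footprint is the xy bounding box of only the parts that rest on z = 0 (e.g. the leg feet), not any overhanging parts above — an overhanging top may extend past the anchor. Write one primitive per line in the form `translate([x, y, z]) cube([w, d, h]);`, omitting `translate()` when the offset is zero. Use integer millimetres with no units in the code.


translate([212, 215, 0]) cube([53, 151, 2028]);
translate([1126, 215, 0]) cube([53, 151, 2028]);
translate([212, 215, 2028]) cube([967, 151, 113]);


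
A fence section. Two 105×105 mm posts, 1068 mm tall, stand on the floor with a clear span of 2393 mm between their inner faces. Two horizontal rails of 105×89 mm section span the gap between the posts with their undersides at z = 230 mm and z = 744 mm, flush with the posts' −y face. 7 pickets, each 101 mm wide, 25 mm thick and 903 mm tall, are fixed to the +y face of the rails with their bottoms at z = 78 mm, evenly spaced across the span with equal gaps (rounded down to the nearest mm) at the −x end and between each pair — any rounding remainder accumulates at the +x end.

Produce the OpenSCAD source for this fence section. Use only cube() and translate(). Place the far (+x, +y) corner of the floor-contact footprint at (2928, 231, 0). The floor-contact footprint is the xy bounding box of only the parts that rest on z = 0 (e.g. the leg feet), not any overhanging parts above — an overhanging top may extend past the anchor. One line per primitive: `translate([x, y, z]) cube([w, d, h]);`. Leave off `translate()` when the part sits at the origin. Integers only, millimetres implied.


translate([325, 126, 0]) cube([105, 105, 1068]);
translate([2823, 126, 0]) cube([105, 105, 1068]);
translate([430, 126, 230]) cube([2393, 105, 89]);
translate([430, 126, 744]) cube([2393, 105, 89]);
translate([640, 231, 78]) cube([101, 25, 903]);
translate([951, 231, 78]) cube([101, 25, 903]);
translate([1262, 231, 78]) cube([101, 25, 903]);
translate([1573, 231, 78]) cube([101, 25, 903]);
translate([1884, 231, 78]) cube([101, 25, 903]);
translate([2195, 231, 78]) cube([101, 25, 903]);
translate([2506, 231, 78]) cube([101, 25, 903]);


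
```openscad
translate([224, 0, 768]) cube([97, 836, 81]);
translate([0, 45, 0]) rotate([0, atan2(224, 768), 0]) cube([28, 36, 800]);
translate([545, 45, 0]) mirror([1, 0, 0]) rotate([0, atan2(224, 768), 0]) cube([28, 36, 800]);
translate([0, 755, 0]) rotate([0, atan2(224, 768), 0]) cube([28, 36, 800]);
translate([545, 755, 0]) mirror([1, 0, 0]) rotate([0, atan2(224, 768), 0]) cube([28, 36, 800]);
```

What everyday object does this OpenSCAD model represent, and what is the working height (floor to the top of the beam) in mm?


A sawhorse. The overall height is 849 mm.

A beam across two mirrored pairs of raked legs — a sawhorse. The beam's underside is at z = 768 (matching the legs' vertical rise in atan2(224, 768)) and the beam is 81 mm tall, so its top is at 768 + 81 = 849 mm. The raked legs top out at the beam's underside, so that is the highest point.


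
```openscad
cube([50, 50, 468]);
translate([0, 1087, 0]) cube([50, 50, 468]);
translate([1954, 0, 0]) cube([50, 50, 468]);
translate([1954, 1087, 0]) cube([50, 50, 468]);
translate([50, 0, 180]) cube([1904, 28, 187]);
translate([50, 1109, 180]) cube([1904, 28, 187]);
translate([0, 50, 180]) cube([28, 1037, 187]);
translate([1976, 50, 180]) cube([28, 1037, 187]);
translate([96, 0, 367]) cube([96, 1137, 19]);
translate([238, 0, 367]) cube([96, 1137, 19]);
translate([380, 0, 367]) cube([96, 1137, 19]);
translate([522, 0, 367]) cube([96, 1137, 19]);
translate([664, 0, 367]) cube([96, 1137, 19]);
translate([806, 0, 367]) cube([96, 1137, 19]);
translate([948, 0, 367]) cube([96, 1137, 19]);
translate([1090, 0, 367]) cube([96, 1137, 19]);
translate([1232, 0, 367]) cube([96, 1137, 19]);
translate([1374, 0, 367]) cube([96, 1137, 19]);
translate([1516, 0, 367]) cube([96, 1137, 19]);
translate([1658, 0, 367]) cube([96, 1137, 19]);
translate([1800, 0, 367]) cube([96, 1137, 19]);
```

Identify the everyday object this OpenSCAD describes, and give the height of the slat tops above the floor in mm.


A bed frame. The slat-top height is 386 mm.

Four posts, four rails, and a row of slats — a bed frame. Slats sit on the rails at z = 180 + 187 = 367; with slat thickness 19, the top is 386 mm.
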